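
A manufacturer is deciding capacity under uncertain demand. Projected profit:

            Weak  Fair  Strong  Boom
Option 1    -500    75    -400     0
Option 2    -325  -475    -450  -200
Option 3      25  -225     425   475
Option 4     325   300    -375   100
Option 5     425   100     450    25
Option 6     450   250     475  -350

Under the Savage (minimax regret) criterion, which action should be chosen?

Option 5

Column bests: Weak=450, Fair=300, Strong=475, Boom=475.
Option 1 regrets: 950, 225, 875, 475 → max 950
Option 2 regrets: 775, 775, 925, 675 → max 925
Option 3 regrets: 425, 525, 50, 0 → max 525
Option 4 regrets: 125, 0, 850, 375 → max 850
Option 5 regrets: 25, 200, 25, 450 → max 450
Option 6 regrets: 0, 50, 0, 825 → max 825
Smallest max regret = 450 → Option 5.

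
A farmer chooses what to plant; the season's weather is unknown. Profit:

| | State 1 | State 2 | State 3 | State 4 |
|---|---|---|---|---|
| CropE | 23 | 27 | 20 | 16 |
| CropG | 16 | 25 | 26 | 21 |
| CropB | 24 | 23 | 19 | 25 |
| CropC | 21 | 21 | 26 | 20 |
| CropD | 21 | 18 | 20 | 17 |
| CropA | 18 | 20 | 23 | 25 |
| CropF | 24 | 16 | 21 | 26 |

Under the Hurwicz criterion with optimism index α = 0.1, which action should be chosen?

CropC

CropE: 0.1·27 + 0.9·16 = 17.1
CropG: 0.1·26 + 0.9·16 = 17
CropB: 0.1·25 + 0.9·19 = 19.6
CropC: 0.1·26 + 0.9·20 = 20.6
CropD: 0.1·21 + 0.9·17 = 17.4
CropA: 0.1·25 + 0.9·18 = 18.7
CropF: 0.1·26 + 0.9·16 = 17
Highest Hurwicz score = 20.6 → CropC.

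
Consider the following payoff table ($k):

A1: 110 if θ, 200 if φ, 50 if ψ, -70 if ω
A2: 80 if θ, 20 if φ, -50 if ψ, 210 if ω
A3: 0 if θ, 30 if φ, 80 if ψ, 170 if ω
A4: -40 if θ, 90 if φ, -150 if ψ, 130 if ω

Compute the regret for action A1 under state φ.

Best payoff under φ is 200.
Regret = 200 − 200 = 0.

0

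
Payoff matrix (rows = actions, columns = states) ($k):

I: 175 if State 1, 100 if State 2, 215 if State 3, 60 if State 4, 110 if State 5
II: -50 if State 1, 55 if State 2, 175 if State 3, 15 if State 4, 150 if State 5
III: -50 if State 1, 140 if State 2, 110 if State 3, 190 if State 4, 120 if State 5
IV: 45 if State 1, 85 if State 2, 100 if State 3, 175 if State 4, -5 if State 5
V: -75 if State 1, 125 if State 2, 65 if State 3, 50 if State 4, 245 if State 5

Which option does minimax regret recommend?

I

Column bests: State 1=175, State 2=140, State 3=215, State 4=190, State 5=245.
I regrets: 0, 40, 0, 130, 135 → max 135
II regrets: 225, 85, 40, 175, 95 → max 225
III regrets: 225, 0, 105, 0, 125 → max 225
IV regrets: 130, 55, 115, 15, 250 → max 250
V regrets: 250, 15, 150, 140, 0 → max 250
Smallest max regret = 135 → I.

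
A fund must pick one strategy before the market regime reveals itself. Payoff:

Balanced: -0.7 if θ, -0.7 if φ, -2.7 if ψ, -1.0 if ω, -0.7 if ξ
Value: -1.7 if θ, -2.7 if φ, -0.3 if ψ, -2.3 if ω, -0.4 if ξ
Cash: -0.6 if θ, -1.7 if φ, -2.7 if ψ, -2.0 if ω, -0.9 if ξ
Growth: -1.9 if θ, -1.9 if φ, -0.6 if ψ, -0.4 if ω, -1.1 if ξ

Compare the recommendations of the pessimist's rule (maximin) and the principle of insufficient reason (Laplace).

maximin → Growth; laplace → Balanced (disagree)

Row minima: Balanced=-2.7, Value=-2.7, Cash=-2.7, Growth=-1.9
Best worst-case = -1.9 → Growth.
Row averages: Balanced=-1.16, Value=-1.48, Cash=-1.58, Growth=-1.18
Highest average = -1.16 → Balanced.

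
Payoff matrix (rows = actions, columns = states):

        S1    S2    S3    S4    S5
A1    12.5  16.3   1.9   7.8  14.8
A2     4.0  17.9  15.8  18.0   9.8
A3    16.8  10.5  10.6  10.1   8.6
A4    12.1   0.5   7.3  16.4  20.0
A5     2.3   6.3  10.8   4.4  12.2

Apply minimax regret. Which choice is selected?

A3

Column bests: S1=16.8, S2=17.9, S3=15.8, S4=18.0, S5=20.0.
A1 regrets: 4.3, 1.6, 13.9, 10.2, 5.2 → max 13.9
A2 regrets: 12.8, 0.0, 0.0, 0.0, 10.2 → max 12.8
A3 regrets: 0.0, 7.4, 5.2, 7.9, 11.4 → max 11.4
A4 regrets: 4.7, 17.4, 8.5, 1.6, 0.0 → max 17.4
A5 regrets: 14.5, 11.6, 5.0, 13.6, 7.8 → max 14.5
Smallest max regret = 11.4 → A3.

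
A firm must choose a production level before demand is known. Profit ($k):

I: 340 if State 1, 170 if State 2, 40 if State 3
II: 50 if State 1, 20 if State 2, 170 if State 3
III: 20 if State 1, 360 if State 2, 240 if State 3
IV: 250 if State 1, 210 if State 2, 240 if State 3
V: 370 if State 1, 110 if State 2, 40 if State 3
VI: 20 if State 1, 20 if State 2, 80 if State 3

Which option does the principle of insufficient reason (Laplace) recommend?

IV

Row averages: I=550/3, II=80, III=620/3, IV=700/3, V=520/3, VI=40
Highest average = 700/3 → IV.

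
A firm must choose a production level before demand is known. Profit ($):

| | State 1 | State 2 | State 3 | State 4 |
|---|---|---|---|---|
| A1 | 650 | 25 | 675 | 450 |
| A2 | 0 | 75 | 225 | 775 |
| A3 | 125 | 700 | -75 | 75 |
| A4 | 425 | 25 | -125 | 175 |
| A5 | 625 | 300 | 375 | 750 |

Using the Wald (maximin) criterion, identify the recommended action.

A5

Row minima: A1=25, A2=0, A3=-75, A4=-125, A5=300
Best worst-case = 300 → A5.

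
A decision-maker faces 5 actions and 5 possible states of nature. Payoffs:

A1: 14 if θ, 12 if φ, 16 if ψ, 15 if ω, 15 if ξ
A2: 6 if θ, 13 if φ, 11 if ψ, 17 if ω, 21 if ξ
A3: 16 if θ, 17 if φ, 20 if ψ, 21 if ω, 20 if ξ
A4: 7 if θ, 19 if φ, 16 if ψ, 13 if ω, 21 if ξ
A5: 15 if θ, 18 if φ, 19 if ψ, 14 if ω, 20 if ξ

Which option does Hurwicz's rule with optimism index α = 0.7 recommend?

A1: 0.7·16 + 0.3·12 = 14.8
A2: 0.7·21 + 0.3·6 = 16.5
A3: 0.7·21 + 0.3·16 = 19.5
A4: 0.7·21 + 0.3·7 = 16.8
A5: 0.7·20 + 0.3·14 = 18.2
Highest Hurwicz score = 19.5 → A3.

A3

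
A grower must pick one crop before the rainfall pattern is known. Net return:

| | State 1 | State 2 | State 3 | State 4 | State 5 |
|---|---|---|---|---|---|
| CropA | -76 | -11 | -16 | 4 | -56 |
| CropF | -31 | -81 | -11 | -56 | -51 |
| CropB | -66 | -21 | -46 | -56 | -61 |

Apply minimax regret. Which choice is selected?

CropA

Column bests: State 1=-31, State 2=-11, State 3=-11, State 4=4, State 5=-51.
CropA regrets: 45, 0, 5, 0, 5 → max 45
CropF regrets: 0, 70, 0, 60, 0 → max 70
CropB regrets: 35, 10, 35, 60, 10 → max 60
Smallest max regret = 45 → CropA.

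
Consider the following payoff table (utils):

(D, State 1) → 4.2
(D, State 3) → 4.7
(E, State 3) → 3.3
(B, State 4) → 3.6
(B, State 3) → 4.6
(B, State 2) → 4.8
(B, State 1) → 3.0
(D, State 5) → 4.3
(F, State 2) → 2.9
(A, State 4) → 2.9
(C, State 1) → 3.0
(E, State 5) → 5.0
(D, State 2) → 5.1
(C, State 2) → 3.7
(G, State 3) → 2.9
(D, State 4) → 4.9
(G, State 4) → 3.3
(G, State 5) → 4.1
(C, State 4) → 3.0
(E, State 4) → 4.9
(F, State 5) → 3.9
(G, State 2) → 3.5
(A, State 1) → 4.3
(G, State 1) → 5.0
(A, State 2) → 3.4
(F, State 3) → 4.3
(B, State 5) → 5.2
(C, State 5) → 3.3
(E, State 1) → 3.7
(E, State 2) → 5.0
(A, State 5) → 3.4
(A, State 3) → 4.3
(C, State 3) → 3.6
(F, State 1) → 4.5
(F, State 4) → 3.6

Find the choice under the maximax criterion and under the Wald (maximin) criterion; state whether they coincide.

maximax → B; maximin → D (disagree)

Row maxima: A=4.3, B=5.2, C=3.7, D=5.1, E=5.0, F=4.5, G=5.0
Best best-case = 5.2 → B.
Row minima: A=2.9, B=3.0, C=3.0, D=4.2, E=3.3, F=2.9, G=2.9
Best worst-case = 4.2 → D.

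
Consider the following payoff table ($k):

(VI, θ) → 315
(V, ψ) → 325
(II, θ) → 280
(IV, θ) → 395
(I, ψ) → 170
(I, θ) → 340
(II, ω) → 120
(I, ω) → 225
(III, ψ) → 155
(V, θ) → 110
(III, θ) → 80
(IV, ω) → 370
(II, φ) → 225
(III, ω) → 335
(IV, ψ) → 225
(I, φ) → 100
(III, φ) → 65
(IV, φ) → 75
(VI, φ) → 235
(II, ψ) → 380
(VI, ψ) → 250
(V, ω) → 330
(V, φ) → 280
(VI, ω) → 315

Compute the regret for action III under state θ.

315

Best payoff under θ is 395.
Regret = 395 − 80 = 315.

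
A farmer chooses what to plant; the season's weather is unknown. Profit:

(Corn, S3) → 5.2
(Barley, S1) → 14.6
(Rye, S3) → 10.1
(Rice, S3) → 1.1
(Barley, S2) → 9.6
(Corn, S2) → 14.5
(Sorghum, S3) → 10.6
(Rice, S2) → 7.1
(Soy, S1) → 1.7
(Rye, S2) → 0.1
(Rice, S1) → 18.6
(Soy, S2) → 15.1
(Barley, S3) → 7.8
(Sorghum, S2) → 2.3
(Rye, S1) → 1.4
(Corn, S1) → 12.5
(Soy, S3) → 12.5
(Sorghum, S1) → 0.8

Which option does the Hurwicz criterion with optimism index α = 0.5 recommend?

Sorghum: 0.5·10.6 + 0.5·0.8 = 5.7
Rye: 0.5·10.1 + 0.5·0.1 = 5.1
Barley: 0.5·14.6 + 0.5·7.8 = 11.2
Rice: 0.5·18.6 + 0.5·1.1 = 9.85
Soy: 0.5·15.1 + 0.5·1.7 = 8.4
Corn: 0.5·14.5 + 0.5·5.2 = 9.85
Highest Hurwicz score = 11.2 → Barley.

Barley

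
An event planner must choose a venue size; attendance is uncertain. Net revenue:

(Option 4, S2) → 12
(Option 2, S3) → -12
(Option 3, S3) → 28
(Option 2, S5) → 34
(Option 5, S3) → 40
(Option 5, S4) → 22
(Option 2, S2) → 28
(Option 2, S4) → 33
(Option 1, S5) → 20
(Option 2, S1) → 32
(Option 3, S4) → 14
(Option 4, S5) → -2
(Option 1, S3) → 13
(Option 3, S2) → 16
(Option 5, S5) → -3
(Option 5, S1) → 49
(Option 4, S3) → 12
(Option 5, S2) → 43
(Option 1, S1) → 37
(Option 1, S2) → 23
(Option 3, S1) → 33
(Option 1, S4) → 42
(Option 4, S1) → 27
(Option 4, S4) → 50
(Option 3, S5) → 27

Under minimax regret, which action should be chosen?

Column bests: S1=49, S2=43, S3=40, S4=50, S5=34.
Option 1 regrets: 12, 20, 27, 8, 14 → max 27
Option 2 regrets: 17, 15, 52, 17, 0 → max 52
Option 3 regrets: 16, 27, 12, 36, 7 → max 36
Option 4 regrets: 22, 31, 28, 0, 36 → max 36
Option 5 regrets: 0, 0, 0, 28, 37 → max 37
Smallest max regret = 27 → Option 1.

Option 1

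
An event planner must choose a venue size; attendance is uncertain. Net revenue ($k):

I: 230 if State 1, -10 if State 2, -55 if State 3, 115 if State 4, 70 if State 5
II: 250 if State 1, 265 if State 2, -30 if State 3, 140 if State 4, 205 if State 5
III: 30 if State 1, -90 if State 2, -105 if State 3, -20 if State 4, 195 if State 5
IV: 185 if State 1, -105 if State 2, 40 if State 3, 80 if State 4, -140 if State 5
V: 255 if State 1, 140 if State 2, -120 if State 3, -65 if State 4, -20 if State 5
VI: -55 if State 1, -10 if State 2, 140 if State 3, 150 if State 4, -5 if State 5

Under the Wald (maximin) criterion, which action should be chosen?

II

Row minima: I=-55, II=-30, III=-105, IV=-140, V=-120, VI=-55
Best worst-case = -30 → II.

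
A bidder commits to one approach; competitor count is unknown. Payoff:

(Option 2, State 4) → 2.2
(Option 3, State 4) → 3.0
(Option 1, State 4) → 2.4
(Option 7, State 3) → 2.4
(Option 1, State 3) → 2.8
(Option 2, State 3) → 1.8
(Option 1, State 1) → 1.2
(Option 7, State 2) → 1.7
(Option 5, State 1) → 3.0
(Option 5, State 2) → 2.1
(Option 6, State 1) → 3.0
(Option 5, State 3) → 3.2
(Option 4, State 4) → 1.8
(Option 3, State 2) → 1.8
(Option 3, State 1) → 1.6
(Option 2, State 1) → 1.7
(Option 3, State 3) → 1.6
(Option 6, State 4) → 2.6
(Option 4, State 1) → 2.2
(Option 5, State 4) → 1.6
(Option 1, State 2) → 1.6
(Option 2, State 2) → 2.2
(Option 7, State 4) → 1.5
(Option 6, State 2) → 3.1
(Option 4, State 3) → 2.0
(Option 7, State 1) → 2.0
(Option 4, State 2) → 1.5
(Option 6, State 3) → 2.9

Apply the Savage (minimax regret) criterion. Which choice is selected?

Column bests: State 1=3.0, State 2=3.1, State 3=3.2, State 4=3.0.
Option 1 regrets: 1.8, 1.5, 0.4, 0.6 → max 1.8
Option 2 regrets: 1.3, 0.9, 1.4, 0.8 → max 1.4
Option 3 regrets: 1.4, 1.3, 1.6, 0.0 → max 1.6
Option 4 regrets: 0.8, 1.6, 1.2, 1.2 → max 1.6
Option 5 regrets: 0.0, 1.0, 0.0, 1.4 → max 1.4
Option 6 regrets: 0.0, 0.0, 0.3, 0.4 → max 0.4
Option 7 regrets: 1.0, 1.4, 0.8, 1.5 → max 1.5
Smallest max regret = 0.4 → Option 6.

Option 6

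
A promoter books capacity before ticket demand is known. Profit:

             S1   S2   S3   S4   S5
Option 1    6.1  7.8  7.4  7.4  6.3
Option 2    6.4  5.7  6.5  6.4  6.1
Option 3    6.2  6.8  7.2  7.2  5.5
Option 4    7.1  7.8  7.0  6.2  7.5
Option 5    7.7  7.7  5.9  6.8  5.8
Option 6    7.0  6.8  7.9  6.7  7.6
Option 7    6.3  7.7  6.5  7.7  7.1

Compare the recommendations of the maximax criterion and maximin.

Row maxima: Option 1=7.8, Option 2=6.5, Option 3=7.2, Option 4=7.8, Option 5=7.7, Option 6=7.9, Option 7=7.7
Best best-case = 7.9 → Option 6.
Row minima: Option 1=6.1, Option 2=5.7, Option 3=5.5, Option 4=6.2, Option 5=5.8, Option 6=6.7, Option 7=6.3
Best worst-case = 6.7 → Option 6.

maximax → Option 6; maximin → Option 6 (agree)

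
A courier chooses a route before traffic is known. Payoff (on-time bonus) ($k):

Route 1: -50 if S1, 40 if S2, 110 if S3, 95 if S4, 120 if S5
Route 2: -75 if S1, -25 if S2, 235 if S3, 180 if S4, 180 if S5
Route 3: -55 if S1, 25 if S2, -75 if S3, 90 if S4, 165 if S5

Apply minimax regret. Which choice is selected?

Route 2

Column bests: S1=-50, S2=40, S3=235, S4=180, S5=180.
Route 1 regrets: 0, 0, 125, 85, 60 → max 125
Route 2 regrets: 25, 65, 0, 0, 0 → max 65
Route 3 regrets: 5, 15, 310, 90, 15 → max 310
Smallest max regret = 65 → Route 2.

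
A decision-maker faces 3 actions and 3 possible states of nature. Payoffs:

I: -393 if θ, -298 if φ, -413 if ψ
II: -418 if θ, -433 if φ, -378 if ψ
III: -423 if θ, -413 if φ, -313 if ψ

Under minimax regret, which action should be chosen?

I

Column bests: θ=-393, φ=-298, ψ=-313.
I regrets: 0, 0, 100 → max 100
II regrets: 25, 135, 65 → max 135
III regrets: 30, 115, 0 → max 115
Smallest max regret = 100 → I.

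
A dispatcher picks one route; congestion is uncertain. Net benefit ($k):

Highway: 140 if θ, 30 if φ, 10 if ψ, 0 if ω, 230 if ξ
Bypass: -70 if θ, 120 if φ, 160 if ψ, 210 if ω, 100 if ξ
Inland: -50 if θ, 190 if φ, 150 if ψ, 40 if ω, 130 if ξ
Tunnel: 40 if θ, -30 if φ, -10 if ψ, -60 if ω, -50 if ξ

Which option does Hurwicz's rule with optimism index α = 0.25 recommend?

Highway

Highway: 0.25·230 + 0.75·0 = 57.5
Bypass: 0.25·210 + 0.75·(-70) = 0
Inland: 0.25·190 + 0.75·(-50) = 10
Tunnel: 0.25·40 + 0.75·(-60) = -35
Highest Hurwicz score = 57.5 → Highway.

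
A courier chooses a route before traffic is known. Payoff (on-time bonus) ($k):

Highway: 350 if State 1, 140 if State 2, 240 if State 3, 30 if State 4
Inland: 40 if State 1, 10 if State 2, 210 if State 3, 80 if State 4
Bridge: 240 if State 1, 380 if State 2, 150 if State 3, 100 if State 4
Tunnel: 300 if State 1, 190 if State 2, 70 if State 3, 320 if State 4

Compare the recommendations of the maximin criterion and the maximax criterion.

maximin → Bridge; maximax → Bridge (agree)

Row minima: Highway=30, Inland=10, Bridge=100, Tunnel=70
Best worst-case = 100 → Bridge.
Row maxima: Highway=350, Inland=210, Bridge=380, Tunnel=320
Best best-case = 380 → Bridge.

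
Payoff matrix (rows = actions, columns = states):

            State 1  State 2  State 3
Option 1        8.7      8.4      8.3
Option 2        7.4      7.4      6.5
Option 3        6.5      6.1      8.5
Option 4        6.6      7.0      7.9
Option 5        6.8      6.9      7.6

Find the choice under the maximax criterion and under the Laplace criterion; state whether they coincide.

Row maxima: Option 1=8.7, Option 2=7.4, Option 3=8.5, Option 4=7.9, Option 5=7.6
Best best-case = 8.7 → Option 1.
Row averages: Option 1=127/15, Option 2=7.1, Option 3=211/30, Option 4=43/6, Option 5=7.1
Highest average = 127/15 → Option 1.

maximax → Option 1; laplace → Option 1 (agree)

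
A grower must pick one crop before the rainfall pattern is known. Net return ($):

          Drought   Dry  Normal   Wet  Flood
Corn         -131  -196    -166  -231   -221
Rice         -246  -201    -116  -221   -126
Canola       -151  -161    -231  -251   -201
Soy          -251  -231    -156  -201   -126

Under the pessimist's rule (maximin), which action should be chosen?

Corn

Row minima: Corn=-231, Rice=-246, Canola=-251, Soy=-251
Best worst-case = -231 → Corn.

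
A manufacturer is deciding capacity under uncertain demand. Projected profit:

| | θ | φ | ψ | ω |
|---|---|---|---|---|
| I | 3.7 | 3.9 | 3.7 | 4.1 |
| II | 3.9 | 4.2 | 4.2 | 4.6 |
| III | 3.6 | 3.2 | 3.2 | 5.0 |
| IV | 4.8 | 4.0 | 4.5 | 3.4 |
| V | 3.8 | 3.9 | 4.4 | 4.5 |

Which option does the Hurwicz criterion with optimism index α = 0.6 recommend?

II

I: 0.6·4.1 + 0.4·3.7 = 3.94
II: 0.6·4.6 + 0.4·3.9 = 4.32
III: 0.6·5.0 + 0.4·3.2 = 4.28
IV: 0.6·4.8 + 0.4·3.4 = 4.24
V: 0.6·4.5 + 0.4·3.8 = 4.22
Highest Hurwicz score = 4.32 → II.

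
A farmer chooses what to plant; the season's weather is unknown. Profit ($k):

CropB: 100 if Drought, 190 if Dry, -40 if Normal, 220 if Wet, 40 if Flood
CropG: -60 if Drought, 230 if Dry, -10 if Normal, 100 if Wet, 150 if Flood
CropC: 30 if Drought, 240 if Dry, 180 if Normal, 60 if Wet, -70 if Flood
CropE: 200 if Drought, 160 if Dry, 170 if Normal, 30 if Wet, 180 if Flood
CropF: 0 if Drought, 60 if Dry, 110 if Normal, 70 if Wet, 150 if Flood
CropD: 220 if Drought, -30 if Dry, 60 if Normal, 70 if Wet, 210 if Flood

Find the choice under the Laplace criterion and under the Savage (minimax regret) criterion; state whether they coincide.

laplace → CropE; minimax regret → CropE (agree)

Row averages: CropB=102, CropG=82, CropC=88, CropE=148, CropF=78, CropD=106
Highest average = 148 → CropE.
Column bests: Drought=220, Dry=240, Normal=180, Wet=220, Flood=210.
CropB regrets: 120, 50, 220, 0, 170 → max 220
CropG regrets: 280, 10, 190, 120, 60 → max 280
CropC regrets: 190, 0, 0, 160, 280 → max 280
CropE regrets: 20, 80, 10, 190, 30 → max 190
CropF regrets: 220, 180, 70, 150, 60 → max 220
CropD regrets: 0, 270, 120, 150, 0 → max 270
Smallest max regret = 190 → CropE.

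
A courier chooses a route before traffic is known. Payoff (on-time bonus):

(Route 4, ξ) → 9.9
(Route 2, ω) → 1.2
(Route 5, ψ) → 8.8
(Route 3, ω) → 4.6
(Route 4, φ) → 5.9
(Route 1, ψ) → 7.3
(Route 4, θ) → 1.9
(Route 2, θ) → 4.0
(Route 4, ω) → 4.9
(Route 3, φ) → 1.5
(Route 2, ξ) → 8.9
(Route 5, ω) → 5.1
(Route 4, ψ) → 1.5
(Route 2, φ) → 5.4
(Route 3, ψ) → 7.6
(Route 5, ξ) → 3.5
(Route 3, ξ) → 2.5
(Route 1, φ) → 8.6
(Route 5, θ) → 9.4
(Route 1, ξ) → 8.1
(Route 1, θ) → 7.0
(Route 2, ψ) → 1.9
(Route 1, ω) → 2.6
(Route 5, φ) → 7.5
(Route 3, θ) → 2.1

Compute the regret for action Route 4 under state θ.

7.5

Best payoff under θ is 9.4.
Regret = 9.4 − 1.9 = 7.5.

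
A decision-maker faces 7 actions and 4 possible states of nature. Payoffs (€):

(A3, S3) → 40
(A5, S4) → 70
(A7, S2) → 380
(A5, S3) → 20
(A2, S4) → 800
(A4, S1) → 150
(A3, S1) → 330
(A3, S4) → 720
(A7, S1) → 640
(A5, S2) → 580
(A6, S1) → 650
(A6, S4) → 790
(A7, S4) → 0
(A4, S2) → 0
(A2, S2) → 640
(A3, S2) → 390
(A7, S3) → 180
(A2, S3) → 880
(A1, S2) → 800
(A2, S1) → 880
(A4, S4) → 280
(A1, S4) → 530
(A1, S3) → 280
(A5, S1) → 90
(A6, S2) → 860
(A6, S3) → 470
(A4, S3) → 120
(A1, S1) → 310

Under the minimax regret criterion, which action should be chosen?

Column bests: S1=880, S2=860, S3=880, S4=800.
A1 regrets: 570, 60, 600, 270 → max 600
A2 regrets: 0, 220, 0, 0 → max 220
A3 regrets: 550, 470, 840, 80 → max 840
A4 regrets: 730, 860, 760, 520 → max 860
A5 regrets: 790, 280, 860, 730 → max 860
A6 regrets: 230, 0, 410, 10 → max 410
A7 regrets: 240, 480, 700, 800 → max 800
Smallest max regret = 220 → A2.

A2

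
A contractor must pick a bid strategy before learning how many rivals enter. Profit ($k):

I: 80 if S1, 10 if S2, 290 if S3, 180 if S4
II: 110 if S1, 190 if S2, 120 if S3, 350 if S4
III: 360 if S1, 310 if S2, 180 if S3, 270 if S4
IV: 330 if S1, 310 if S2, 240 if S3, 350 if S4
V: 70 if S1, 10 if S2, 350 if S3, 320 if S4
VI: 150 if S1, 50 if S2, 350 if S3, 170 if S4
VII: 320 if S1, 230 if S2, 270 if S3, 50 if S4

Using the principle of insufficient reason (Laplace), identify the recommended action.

IV

Row averages: I=140, II=192.5, III=280, IV=307.5, V=187.5, VI=180, VII=217.5
Highest average = 307.5 → IV.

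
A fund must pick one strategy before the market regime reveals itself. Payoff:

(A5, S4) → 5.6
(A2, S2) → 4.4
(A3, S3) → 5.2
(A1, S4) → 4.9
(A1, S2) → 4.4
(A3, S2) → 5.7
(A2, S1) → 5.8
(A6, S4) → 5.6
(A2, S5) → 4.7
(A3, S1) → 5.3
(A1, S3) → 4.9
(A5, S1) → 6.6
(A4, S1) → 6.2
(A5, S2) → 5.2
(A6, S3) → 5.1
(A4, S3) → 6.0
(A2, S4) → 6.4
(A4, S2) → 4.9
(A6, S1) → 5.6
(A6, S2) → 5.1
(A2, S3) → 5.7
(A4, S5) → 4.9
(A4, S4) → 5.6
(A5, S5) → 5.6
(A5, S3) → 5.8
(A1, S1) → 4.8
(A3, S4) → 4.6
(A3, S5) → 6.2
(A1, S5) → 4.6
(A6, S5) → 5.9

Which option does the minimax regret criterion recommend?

A5

Column bests: S1=6.6, S2=5.7, S3=6.0, S4=6.4, S5=6.2.
A1 regrets: 1.8, 1.3, 1.1, 1.5, 1.6 → max 1.8
A2 regrets: 0.8, 1.3, 0.3, 0.0, 1.5 → max 1.5
A3 regrets: 1.3, 0.0, 0.8, 1.8, 0.0 → max 1.8
A4 regrets: 0.4, 0.8, 0.0, 0.8, 1.3 → max 1.3
A5 regrets: 0.0, 0.5, 0.2, 0.8, 0.6 → max 0.8
A6 regrets: 1.0, 0.6, 0.9, 0.8, 0.3 → max 1.0
Smallest max regret = 0.8 → A5.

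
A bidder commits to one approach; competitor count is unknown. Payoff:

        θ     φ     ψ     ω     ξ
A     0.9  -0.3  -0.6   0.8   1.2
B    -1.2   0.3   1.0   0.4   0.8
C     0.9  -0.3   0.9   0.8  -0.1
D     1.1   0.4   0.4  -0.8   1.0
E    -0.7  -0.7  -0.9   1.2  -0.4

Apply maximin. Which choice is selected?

C

Row minima: A=-0.6, B=-1.2, C=-0.3, D=-0.8, E=-0.9
Best worst-case = -0.3 → C.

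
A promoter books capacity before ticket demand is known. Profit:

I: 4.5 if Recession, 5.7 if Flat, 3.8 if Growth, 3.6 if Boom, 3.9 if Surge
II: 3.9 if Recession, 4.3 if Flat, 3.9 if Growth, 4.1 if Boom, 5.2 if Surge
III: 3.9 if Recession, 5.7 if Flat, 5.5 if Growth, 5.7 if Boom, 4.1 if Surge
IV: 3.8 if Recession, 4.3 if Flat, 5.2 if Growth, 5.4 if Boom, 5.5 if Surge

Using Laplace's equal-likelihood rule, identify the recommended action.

Row averages: I=4.3, II=4.28, III=4.98, IV=4.84
Highest average = 4.98 → III.

III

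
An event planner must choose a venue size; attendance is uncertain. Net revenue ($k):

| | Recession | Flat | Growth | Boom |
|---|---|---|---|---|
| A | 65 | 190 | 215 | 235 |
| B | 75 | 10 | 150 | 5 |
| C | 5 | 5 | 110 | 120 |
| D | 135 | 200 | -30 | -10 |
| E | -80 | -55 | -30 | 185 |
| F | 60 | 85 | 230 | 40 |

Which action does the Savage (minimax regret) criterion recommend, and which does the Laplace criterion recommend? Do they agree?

minimax regret → A; laplace → A (agree)

Column bests: Recession=135, Flat=200, Growth=230, Boom=235.
A regrets: 70, 10, 15, 0 → max 70
B regrets: 60, 190, 80, 230 → max 230
C regrets: 130, 195, 120, 115 → max 195
D regrets: 0, 0, 260, 245 → max 260
E regrets: 215, 255, 260, 50 → max 260
F regrets: 75, 115, 0, 195 → max 195
Smallest max regret = 70 → A.
Row averages: A=176.25, B=60, C=60, D=73.75, E=5, F=103.75
Highest average = 176.25 → A.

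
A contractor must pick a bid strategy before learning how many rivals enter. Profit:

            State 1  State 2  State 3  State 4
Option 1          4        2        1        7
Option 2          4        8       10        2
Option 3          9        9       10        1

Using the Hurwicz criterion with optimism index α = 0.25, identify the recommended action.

Option 2

Option 1: 0.25·7 + 0.75·1 = 2.5
Option 2: 0.25·10 + 0.75·2 = 4
Option 3: 0.25·10 + 0.75·1 = 3.25
Highest Hurwicz score = 4 → Option 2.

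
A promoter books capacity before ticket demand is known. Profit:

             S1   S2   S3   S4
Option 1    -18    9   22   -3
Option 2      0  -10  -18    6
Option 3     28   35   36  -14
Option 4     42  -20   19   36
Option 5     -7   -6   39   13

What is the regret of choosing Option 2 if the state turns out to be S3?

57

Best payoff under S3 is 39.
Regret = 39 − (-18) = 57.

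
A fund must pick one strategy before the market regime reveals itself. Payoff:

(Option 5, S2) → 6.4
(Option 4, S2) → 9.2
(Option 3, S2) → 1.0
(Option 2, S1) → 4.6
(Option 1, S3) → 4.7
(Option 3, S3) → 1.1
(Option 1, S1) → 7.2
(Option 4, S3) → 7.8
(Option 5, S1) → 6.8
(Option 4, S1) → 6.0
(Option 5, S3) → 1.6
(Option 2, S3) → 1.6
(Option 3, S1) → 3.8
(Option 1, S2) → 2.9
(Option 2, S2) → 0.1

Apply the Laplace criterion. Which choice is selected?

Row averages: Option 1=74/15, Option 2=2.1, Option 3=59/30, Option 4=23/3, Option 5=74/15
Highest average = 23/3 → Option 4.

Option 4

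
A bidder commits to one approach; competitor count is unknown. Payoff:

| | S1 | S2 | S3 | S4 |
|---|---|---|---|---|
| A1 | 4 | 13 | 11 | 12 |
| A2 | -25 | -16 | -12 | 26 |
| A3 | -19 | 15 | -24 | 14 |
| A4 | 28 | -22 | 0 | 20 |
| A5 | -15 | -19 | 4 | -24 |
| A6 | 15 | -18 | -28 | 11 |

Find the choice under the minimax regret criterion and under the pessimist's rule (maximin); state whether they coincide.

Column bests: S1=28, S2=15, S3=11, S4=26.
A1 regrets: 24, 2, 0, 14 → max 24
A2 regrets: 53, 31, 23, 0 → max 53
A3 regrets: 47, 0, 35, 12 → max 47
A4 regrets: 0, 37, 11, 6 → max 37
A5 regrets: 43, 34, 7, 50 → max 50
A6 regrets: 13, 33, 39, 15 → max 39
Smallest max regret = 24 → A1.
Row minima: A1=4, A2=-25, A3=-24, A4=-22, A5=-24, A6=-28
Best worst-case = 4 → A1.

minimax regret → A1; maximin → A1 (agree)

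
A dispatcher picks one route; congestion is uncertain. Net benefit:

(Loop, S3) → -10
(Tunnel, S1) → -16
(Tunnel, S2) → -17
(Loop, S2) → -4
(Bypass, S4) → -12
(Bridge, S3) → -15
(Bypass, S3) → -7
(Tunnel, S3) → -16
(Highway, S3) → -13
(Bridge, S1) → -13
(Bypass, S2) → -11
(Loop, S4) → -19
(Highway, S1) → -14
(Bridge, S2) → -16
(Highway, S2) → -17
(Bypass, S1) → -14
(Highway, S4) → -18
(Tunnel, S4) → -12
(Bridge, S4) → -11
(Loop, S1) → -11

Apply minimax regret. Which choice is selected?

Bypass

Column bests: S1=-11, S2=-4, S3=-7, S4=-11.
Highway regrets: 3, 13, 6, 7 → max 13
Tunnel regrets: 5, 13, 9, 1 → max 13
Bridge regrets: 2, 12, 8, 0 → max 12
Bypass regrets: 3, 7, 0, 1 → max 7
Loop regrets: 0, 0, 3, 8 → max 8
Smallest max regret = 7 → Bypass.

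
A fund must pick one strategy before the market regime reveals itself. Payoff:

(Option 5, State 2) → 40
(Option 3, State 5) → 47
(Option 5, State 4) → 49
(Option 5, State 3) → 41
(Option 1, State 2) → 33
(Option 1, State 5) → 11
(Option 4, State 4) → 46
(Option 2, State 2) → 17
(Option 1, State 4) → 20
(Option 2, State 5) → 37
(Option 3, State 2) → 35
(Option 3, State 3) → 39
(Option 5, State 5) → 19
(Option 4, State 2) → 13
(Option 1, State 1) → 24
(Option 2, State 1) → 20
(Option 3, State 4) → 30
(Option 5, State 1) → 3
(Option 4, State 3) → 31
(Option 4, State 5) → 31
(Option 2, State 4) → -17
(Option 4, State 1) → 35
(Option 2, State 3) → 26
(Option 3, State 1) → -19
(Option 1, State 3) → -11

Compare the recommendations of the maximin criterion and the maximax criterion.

maximin → Option 4; maximax → Option 5 (disagree)

Row minima: Option 1=-11, Option 2=-17, Option 3=-19, Option 4=13, Option 5=3
Best worst-case = 13 → Option 4.
Row maxima: Option 1=33, Option 2=37, Option 3=47, Option 4=46, Option 5=49
Best best-case = 49 → Option 5.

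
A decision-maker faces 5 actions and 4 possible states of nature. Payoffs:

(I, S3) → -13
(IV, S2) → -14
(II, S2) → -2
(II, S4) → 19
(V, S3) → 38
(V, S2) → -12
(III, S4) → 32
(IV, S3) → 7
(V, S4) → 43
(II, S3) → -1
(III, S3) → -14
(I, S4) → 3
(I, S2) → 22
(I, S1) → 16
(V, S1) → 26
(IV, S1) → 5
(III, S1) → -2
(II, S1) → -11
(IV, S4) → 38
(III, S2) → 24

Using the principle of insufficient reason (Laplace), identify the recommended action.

Row averages: I=7, II=1.25, III=10, IV=9, V=23.75
Highest average = 23.75 → V.

V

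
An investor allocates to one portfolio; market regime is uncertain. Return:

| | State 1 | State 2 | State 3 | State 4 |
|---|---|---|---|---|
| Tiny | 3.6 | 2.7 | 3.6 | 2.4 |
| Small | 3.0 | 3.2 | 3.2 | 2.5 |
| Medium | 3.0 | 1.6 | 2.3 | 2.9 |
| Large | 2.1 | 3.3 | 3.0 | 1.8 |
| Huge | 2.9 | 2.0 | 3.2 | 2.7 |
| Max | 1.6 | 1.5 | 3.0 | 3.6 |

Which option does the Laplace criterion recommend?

Tiny

Row averages: Tiny=3.075, Small=2.975, Medium=2.45, Large=2.55, Huge=2.7, Max=2.425
Highest average = 3.075 → Tiny.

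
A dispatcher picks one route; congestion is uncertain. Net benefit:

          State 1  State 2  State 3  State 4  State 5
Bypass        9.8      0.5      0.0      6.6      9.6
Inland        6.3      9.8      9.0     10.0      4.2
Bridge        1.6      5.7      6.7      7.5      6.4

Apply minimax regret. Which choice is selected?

Inland

Column bests: State 1=9.8, State 2=9.8, State 3=9.0, State 4=10.0, State 5=9.6.
Bypass regrets: 0.0, 9.3, 9.0, 3.4, 0.0 → max 9.3
Inland regrets: 3.5, 0.0, 0.0, 0.0, 5.4 → max 5.4
Bridge regrets: 8.2, 4.1, 2.3, 2.5, 3.2 → max 8.2
Smallest max regret = 5.4 → Inland.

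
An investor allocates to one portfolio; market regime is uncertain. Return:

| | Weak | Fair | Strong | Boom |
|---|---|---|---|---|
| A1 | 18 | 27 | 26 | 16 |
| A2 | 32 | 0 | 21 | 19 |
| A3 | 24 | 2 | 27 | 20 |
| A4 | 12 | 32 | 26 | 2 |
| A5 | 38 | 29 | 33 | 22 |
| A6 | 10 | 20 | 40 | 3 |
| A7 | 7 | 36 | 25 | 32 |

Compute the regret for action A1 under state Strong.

14

Best payoff under Strong is 40.
Regret = 40 − 26 = 14.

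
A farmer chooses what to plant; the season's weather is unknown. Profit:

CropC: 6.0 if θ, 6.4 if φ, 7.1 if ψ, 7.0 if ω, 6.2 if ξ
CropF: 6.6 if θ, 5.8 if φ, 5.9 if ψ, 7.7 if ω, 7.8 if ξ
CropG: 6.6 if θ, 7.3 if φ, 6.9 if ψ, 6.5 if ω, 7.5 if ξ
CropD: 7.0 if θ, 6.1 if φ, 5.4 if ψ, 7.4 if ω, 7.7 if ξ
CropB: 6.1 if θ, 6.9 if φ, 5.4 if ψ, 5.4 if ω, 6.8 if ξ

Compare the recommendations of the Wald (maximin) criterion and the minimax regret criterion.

Row minima: CropC=6.0, CropF=5.8, CropG=6.5, CropD=5.4, CropB=5.4
Best worst-case = 6.5 → CropG.
Column bests: θ=7.0, φ=7.3, ψ=7.1, ω=7.7, ξ=7.8.
CropC regrets: 1.0, 0.9, 0.0, 0.7, 1.6 → max 1.6
CropF regrets: 0.4, 1.5, 1.2, 0.0, 0.0 → max 1.5
CropG regrets: 0.4, 0.0, 0.2, 1.2, 0.3 → max 1.2
CropD regrets: 0.0, 1.2, 1.7, 0.3, 0.1 → max 1.7
CropB regrets: 0.9, 0.4, 1.7, 2.3, 1.0 → max 2.3
Smallest max regret = 1.2 → CropG.

maximin → CropG; minimax regret → CropG (agree)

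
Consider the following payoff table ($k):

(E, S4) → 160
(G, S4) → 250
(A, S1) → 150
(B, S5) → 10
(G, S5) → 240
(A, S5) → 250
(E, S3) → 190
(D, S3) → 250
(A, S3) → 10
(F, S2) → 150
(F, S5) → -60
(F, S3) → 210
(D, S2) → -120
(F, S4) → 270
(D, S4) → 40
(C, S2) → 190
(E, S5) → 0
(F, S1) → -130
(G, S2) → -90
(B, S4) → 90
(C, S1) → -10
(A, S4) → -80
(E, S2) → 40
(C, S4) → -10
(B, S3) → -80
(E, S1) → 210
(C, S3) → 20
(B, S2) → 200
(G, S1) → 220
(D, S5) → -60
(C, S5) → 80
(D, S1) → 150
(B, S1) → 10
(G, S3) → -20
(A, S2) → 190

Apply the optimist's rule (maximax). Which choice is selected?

Row maxima: A=250, B=200, C=190, D=250, E=210, F=270, G=250
Best best-case = 270 → F.

F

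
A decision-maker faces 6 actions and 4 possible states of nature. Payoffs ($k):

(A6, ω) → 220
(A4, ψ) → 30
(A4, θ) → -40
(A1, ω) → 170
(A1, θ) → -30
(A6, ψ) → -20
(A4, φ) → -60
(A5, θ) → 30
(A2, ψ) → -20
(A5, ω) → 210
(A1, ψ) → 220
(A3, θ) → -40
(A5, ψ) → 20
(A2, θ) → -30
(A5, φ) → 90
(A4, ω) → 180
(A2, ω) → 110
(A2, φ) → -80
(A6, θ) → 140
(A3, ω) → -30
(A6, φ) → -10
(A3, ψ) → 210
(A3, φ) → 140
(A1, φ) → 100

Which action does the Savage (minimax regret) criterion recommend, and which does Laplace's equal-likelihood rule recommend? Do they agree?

Column bests: θ=140, φ=140, ψ=220, ω=220.
A1 regrets: 170, 40, 0, 50 → max 170
A2 regrets: 170, 220, 240, 110 → max 240
A3 regrets: 180, 0, 10, 250 → max 250
A4 regrets: 180, 200, 190, 40 → max 200
A5 regrets: 110, 50, 200, 10 → max 200
A6 regrets: 0, 150, 240, 0 → max 240
Smallest max regret = 170 → A1.
Row averages: A1=115, A2=-5, A3=70, A4=27.5, A5=87.5, A6=82.5
Highest average = 115 → A1.

minimax regret → A1; laplace → A1 (agree)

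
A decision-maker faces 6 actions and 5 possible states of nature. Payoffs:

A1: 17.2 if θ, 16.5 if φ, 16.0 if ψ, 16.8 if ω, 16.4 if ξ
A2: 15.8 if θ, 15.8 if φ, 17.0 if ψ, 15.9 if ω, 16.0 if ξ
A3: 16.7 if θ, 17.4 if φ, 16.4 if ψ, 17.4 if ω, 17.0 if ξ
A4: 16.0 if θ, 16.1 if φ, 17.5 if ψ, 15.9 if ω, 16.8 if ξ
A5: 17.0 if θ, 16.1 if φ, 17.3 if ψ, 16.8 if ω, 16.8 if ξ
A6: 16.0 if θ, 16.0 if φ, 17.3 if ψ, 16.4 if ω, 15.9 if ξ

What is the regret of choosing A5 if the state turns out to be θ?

Best payoff under θ is 17.2.
Regret = 17.2 − 17.0 = 0.2.

0.2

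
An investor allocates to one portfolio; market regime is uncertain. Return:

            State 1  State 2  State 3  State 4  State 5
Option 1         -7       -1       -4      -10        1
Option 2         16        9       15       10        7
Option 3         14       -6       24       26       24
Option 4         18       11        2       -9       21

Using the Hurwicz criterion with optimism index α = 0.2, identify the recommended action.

Option 1: 0.2·1 + 0.8·(-10) = -7.8
Option 2: 0.2·16 + 0.8·7 = 8.8
Option 3: 0.2·26 + 0.8·(-6) = 0.4
Option 4: 0.2·21 + 0.8·(-9) = -3
Highest Hurwicz score = 8.8 → Option 2.

Option 2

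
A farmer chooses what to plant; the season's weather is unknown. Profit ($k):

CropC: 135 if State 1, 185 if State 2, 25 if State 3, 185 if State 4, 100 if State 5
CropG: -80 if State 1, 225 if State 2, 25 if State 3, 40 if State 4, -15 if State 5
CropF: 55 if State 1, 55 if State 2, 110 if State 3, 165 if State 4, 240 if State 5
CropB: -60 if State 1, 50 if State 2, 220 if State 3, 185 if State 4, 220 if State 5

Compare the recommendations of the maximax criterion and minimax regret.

Row maxima: CropC=185, CropG=225, CropF=240, CropB=220
Best best-case = 240 → CropF.
Column bests: State 1=135, State 2=225, State 3=220, State 4=185, State 5=240.
CropC regrets: 0, 40, 195, 0, 140 → max 195
CropG regrets: 215, 0, 195, 145, 255 → max 255
CropF regrets: 80, 170, 110, 20, 0 → max 170
CropB regrets: 195, 175, 0, 0, 20 → max 195
Smallest max regret = 170 → CropF.

maximax → CropF; minimax regret → CropF (agree)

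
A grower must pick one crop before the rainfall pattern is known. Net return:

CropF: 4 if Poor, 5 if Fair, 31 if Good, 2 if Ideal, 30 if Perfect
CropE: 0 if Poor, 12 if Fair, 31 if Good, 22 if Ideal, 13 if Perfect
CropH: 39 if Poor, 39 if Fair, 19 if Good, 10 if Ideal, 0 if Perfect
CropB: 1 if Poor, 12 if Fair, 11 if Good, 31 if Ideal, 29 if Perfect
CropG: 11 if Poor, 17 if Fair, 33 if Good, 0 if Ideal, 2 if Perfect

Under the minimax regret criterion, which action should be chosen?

Column bests: Poor=39, Fair=39, Good=33, Ideal=31, Perfect=30.
CropF regrets: 35, 34, 2, 29, 0 → max 35
CropE regrets: 39, 27, 2, 9, 17 → max 39
CropH regrets: 0, 0, 14, 21, 30 → max 30
CropB regrets: 38, 27, 22, 0, 1 → max 38
CropG regrets: 28, 22, 0, 31, 28 → max 31
Smallest max regret = 30 → CropH.

CropH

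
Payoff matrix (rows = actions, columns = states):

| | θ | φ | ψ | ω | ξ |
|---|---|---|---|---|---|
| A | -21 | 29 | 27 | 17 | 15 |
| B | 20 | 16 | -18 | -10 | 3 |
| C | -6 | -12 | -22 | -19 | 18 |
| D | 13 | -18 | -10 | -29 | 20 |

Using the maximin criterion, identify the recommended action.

Row minima: A=-21, B=-18, C=-22, D=-29
Best worst-case = -18 → B.

B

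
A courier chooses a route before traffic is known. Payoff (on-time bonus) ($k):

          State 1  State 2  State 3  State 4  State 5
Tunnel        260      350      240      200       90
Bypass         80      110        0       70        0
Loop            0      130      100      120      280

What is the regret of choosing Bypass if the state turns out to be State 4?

Best payoff under State 4 is 200.
Regret = 200 − 70 = 130.

130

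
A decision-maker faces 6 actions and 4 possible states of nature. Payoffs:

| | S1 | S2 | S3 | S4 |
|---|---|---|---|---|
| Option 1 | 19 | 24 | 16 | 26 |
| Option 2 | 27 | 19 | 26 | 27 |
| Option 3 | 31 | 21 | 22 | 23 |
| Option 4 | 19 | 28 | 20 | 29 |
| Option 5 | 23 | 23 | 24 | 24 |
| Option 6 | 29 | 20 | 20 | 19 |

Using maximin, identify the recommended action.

Option 5

Row minima: Option 1=16, Option 2=19, Option 3=21, Option 4=19, Option 5=23, Option 6=19
Best worst-case = 23 → Option 5.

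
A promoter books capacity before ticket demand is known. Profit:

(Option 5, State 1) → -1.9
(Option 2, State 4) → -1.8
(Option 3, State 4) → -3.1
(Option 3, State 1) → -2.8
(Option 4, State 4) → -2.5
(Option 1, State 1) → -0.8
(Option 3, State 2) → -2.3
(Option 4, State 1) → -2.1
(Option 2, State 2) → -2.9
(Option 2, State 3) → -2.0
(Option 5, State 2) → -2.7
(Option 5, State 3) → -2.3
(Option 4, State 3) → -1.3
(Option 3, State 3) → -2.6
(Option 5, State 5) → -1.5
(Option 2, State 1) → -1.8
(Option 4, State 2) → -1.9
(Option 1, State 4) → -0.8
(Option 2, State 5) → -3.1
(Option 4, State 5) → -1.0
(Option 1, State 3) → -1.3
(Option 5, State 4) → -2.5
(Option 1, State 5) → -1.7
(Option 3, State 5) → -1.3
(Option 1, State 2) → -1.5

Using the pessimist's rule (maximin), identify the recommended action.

Row minima: Option 1=-1.7, Option 2=-3.1, Option 3=-3.1, Option 4=-2.5, Option 5=-2.7
Best worst-case = -1.7 → Option 1.

Option 1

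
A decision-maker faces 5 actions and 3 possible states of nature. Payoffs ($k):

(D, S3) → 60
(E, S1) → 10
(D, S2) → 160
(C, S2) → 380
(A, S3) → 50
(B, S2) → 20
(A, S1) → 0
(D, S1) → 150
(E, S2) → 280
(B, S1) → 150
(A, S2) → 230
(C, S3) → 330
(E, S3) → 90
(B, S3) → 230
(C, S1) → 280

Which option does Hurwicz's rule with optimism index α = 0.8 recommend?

C

A: 0.8·230 + 0.2·0 = 184
B: 0.8·230 + 0.2·20 = 188
C: 0.8·380 + 0.2·280 = 360
D: 0.8·160 + 0.2·60 = 140
E: 0.8·280 + 0.2·10 = 226
Highest Hurwicz score = 360 → C.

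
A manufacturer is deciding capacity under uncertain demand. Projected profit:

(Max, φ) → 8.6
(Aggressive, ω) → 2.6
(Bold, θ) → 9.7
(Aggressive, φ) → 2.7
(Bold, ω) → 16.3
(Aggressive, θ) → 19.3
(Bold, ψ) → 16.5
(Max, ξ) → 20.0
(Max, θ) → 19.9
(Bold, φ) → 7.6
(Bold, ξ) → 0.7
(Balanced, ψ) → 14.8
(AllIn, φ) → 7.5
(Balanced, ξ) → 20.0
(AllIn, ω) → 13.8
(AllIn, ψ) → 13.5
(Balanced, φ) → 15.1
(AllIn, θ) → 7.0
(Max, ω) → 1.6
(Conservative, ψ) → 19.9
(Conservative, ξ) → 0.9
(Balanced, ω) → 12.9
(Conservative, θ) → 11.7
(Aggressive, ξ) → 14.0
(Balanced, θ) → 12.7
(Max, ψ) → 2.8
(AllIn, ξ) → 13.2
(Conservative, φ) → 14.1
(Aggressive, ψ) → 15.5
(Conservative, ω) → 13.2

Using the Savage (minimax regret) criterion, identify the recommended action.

Balanced

Column bests: θ=19.9, φ=15.1, ψ=19.9, ω=16.3, ξ=20.0.
Conservative regrets: 8.2, 1.0, 0.0, 3.1, 19.1 → max 19.1
Balanced regrets: 7.2, 0.0, 5.1, 3.4, 0.0 → max 7.2
Aggressive regrets: 0.6, 12.4, 4.4, 13.7, 6.0 → max 13.7
Bold regrets: 10.2, 7.5, 3.4, 0.0, 19.3 → max 19.3
AllIn regrets: 12.9, 7.6, 6.4, 2.5, 6.8 → max 12.9
Max regrets: 0.0, 6.5, 17.1, 14.7, 0.0 → max 17.1
Smallest max regret = 7.2 → Balanced.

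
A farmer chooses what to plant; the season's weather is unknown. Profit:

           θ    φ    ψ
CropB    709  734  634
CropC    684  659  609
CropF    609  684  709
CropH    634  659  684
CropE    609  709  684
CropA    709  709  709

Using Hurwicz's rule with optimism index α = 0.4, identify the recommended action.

CropB: 0.4·734 + 0.6·634 = 674
CropC: 0.4·684 + 0.6·609 = 639
CropF: 0.4·709 + 0.6·609 = 649
CropH: 0.4·684 + 0.6·634 = 654
CropE: 0.4·709 + 0.6·609 = 649
CropA: 0.4·709 + 0.6·709 = 709
Highest Hurwicz score = 709 → CropA.

CropA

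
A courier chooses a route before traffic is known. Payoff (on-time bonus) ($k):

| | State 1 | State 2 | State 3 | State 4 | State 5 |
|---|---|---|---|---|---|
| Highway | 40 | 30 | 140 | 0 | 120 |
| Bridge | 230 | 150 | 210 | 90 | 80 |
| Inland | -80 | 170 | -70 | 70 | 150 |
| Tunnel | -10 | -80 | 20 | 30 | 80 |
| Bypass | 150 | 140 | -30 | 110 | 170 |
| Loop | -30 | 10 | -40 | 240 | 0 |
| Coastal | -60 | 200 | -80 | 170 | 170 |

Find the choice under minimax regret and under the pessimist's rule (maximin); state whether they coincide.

Column bests: State 1=230, State 2=200, State 3=210, State 4=240, State 5=170.
Highway regrets: 190, 170, 70, 240, 50 → max 240
Bridge regrets: 0, 50, 0, 150, 90 → max 150
Inland regrets: 310, 30, 280, 170, 20 → max 310
Tunnel regrets: 240, 280, 190, 210, 90 → max 280
Bypass regrets: 80, 60, 240, 130, 0 → max 240
Loop regrets: 260, 190, 250, 0, 170 → max 260
Coastal regrets: 290, 0, 290, 70, 0 → max 290
Smallest max regret = 150 → Bridge.
Row minima: Highway=0, Bridge=80, Inland=-80, Tunnel=-80, Bypass=-30, Loop=-40, Coastal=-80
Best worst-case = 80 → Bridge.

minimax regret → Bridge; maximin → Bridge (agree)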